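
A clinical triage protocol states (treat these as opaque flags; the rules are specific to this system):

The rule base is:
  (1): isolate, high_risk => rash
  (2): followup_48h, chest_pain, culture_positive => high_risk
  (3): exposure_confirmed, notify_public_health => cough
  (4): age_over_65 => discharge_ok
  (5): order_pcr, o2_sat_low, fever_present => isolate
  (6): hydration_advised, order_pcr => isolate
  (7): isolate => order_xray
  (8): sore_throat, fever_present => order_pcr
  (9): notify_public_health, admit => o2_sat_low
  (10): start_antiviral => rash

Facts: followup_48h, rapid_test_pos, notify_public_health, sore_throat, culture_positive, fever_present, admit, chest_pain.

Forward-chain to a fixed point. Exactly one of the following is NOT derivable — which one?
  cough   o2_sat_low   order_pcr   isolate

cough

Round 1 — (2), (8), (9), derive high_risk, order_pcr, o2_sat_low.
Round 2 — (5), derive isolate.
Round 3 — (1), (7), derive rash, order_xray.
Derived: isolate (round 2), order_pcr (round 1), o2_sat_low (round 1). cough never appears in any round.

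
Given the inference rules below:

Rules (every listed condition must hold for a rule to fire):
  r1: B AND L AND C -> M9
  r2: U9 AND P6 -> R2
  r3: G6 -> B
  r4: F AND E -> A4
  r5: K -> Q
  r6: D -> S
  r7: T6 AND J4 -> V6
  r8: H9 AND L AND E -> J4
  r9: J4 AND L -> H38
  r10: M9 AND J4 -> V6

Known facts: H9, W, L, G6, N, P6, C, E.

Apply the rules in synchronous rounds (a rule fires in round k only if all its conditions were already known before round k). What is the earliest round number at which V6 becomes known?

3

Round 1: r3 [G6 -> B]; r8 [H9 AND L AND E -> J4]. New: B, J4.
Round 2: r1 [B AND L AND C -> M9]; r9 [J4 AND L -> H38]. New: M9, H38.
Round 3: r10 [M9 AND J4 -> V6]. New: V6.
V6 first appears in round 3.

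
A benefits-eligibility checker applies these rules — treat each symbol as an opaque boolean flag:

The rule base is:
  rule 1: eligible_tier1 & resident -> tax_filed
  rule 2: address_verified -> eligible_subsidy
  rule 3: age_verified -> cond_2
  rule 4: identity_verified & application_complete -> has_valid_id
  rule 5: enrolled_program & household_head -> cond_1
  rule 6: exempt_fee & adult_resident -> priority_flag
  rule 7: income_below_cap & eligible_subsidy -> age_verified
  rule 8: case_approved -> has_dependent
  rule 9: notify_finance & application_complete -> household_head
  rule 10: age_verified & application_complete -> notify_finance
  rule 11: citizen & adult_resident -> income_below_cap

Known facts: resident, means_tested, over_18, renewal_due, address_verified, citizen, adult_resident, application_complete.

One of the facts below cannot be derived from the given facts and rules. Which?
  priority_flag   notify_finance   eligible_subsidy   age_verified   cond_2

priority_flag

[1] rule 2 [address_verified -> eligible_subsidy]; rule 11 [citizen & adult_resident -> income_below_cap]. ⇒ new: eligible_subsidy, income_below_cap.
[2] rule 7 [income_below_cap & eligible_subsidy -> age_verified]. ⇒ new: age_verified.
[3] rule 3 [age_verified -> cond_2]; rule 10 [age_verified & application_complete -> notify_finance]. ⇒ new: cond_2, notify_finance.
[4] rule 9 [notify_finance & application_complete -> household_head]. ⇒ new: household_head.
Derived: age_verified (round 2), notify_finance (round 3), cond_2 (round 3), eligible_subsidy (round 1). priority_flag never appears in any round.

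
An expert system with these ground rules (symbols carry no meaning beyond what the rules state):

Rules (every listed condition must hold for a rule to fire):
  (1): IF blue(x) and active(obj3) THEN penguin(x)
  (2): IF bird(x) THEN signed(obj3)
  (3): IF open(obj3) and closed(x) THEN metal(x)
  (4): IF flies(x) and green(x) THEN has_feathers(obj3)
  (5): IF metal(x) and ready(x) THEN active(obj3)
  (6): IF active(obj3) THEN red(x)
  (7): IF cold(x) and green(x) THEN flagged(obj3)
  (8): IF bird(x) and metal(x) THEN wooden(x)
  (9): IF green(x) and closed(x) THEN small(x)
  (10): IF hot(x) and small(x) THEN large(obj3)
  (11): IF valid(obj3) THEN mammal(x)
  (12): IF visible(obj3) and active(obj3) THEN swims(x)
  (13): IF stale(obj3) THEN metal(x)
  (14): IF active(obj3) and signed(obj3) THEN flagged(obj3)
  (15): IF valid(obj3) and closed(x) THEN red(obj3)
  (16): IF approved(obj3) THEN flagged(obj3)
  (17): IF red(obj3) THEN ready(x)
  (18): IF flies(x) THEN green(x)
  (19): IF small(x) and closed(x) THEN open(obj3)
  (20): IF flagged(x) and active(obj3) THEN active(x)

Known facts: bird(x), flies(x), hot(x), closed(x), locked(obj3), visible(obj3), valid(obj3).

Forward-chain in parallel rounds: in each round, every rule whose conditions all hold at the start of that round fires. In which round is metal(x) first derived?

4

Round 1 — (2), (11), (15), (18), derive signed(obj3), mammal(x), red(obj3), green(x).
Round 2 — (4), (9), (17), derive has_feathers(obj3), small(x), ready(x).
Round 3 — (10), (19), derive large(obj3), open(obj3).
Round 4 — (3), derive metal(x).
metal(x) first appears in round 4.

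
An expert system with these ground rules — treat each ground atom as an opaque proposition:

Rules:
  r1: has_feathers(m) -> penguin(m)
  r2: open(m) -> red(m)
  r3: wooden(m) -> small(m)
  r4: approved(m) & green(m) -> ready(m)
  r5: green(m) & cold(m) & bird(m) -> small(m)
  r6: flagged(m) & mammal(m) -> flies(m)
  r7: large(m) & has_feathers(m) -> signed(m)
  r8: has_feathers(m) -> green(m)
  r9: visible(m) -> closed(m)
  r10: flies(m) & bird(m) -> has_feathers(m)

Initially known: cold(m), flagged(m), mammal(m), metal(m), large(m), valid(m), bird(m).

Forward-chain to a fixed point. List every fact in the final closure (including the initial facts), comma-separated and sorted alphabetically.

bird(m), cold(m), flagged(m), flies(m), green(m), has_feathers(m), large(m), mammal(m), metal(m), penguin(m), signed(m), small(m), valid(m)

Round 1: r6 [flagged(m) & mammal(m) -> flies(m)]. Adds flies(m).
Round 2: r10 [flies(m) & bird(m) -> has_feathers(m)]. Adds has_feathers(m).
Round 3: r1 [has_feathers(m) -> penguin(m)]; r7 [large(m) & has_feathers(m) -> signed(m)]; r8 [has_feathers(m) -> green(m)]. Adds penguin(m), signed(m), green(m).
Round 4: r5 [green(m) & cold(m) & bird(m) -> small(m)]. Adds small(m).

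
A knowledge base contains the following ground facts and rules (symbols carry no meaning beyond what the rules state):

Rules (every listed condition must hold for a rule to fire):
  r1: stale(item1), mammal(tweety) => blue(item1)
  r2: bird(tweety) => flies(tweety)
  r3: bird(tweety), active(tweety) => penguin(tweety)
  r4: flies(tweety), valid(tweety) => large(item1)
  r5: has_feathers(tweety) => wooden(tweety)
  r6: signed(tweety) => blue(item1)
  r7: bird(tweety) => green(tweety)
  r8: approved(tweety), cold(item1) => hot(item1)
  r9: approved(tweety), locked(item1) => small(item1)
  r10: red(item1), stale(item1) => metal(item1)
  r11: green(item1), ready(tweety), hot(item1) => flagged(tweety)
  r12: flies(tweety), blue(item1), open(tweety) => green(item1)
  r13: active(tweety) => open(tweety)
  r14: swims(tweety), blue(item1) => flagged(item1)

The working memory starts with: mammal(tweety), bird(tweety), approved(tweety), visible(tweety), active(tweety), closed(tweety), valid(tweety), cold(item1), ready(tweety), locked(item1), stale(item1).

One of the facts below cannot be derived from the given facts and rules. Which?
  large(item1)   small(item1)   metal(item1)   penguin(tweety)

metal(item1)

Round 1 fires r1, r2, r3, r7, r8, r9, r13, giving blue(item1), flies(tweety), penguin(tweety), green(tweety), hot(item1), small(item1), open(tweety).
Round 2 fires r4, r12, giving large(item1), green(item1).
Round 3 fires r11, giving flagged(tweety).
Derived: small(item1) (round 1), large(item1) (round 2), penguin(tweety) (round 1). metal(item1) never appears in any round.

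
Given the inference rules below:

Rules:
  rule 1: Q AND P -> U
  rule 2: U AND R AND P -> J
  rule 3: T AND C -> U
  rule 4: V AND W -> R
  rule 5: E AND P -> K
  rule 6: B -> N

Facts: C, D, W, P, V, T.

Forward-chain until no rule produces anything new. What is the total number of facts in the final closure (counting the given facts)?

Round 1: rule 3 [T AND C -> U]; rule 4 [V AND W -> R]. Adds U, R.
Round 2: rule 2 [U AND R AND P -> J]. Adds J.
Closure: {C, D, J, P, R, T, U, V, W} — 9 facts.

9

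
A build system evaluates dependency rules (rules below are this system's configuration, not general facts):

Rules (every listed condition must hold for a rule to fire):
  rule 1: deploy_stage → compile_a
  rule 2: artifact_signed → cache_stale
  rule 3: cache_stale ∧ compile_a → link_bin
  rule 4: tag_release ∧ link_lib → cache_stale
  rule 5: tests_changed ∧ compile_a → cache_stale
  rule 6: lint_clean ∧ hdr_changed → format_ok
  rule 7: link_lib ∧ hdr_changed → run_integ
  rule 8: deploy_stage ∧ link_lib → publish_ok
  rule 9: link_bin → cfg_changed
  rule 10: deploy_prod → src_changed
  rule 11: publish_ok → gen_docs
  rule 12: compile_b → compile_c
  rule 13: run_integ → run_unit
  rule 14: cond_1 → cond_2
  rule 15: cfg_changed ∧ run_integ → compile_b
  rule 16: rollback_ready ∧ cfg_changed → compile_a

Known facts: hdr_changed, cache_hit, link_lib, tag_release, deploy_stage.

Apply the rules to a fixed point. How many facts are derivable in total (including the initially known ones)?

15

Round 1: rule 1 [deploy_stage → compile_a]; rule 4 [tag_release ∧ link_lib → cache_stale]; rule 7 [link_lib ∧ hdr_changed → run_integ]; rule 8 [deploy_stage ∧ link_lib → publish_ok]. New: compile_a, cache_stale, run_integ, publish_ok.
Round 2: rule 3 [cache_stale ∧ compile_a → link_bin]; rule 11 [publish_ok → gen_docs]; rule 13 [run_integ → run_unit]. New: link_bin, gen_docs, run_unit.
Round 3: rule 9 [link_bin → cfg_changed]. New: cfg_changed.
Round 4: rule 15 [cfg_changed ∧ run_integ → compile_b]. New: compile_b.
Round 5: rule 12 [compile_b → compile_c]. New: compile_c.
Closure: {cache_hit, cache_stale, cfg_changed, compile_a, compile_b, compile_c, deploy_stage, gen_docs, hdr_changed, link_bin, link_lib, publish_ok, run_integ, run_unit, tag_release} — 15 facts.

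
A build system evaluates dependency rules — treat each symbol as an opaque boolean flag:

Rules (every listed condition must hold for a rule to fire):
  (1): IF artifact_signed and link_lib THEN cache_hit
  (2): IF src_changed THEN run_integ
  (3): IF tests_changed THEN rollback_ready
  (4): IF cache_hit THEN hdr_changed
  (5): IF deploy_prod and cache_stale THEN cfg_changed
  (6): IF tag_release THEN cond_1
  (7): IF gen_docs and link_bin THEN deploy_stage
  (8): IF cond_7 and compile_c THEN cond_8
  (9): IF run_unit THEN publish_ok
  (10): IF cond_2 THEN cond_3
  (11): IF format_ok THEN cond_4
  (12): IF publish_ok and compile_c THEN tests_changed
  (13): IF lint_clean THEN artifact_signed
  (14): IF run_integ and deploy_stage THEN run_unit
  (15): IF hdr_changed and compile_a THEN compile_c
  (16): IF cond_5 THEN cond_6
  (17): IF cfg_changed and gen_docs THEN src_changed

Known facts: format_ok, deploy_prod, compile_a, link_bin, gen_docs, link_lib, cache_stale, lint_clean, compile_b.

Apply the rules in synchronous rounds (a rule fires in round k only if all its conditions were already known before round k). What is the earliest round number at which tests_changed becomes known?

[1] (5) [IF deploy_prod and cache_stale THEN cfg_changed]; (7) [IF gen_docs and link_bin THEN deploy_stage]; (11) [IF format_ok THEN cond_4]; (13) [IF lint_clean THEN artifact_signed]. ⇒ new: cfg_changed, deploy_stage, cond_4, artifact_signed.
[2] (1) [IF artifact_signed and link_lib THEN cache_hit]; (17) [IF cfg_changed and gen_docs THEN src_changed]. ⇒ new: cache_hit, src_changed.
[3] (2) [IF src_changed THEN run_integ]; (4) [IF cache_hit THEN hdr_changed]. ⇒ new: run_integ, hdr_changed.
[4] (14) [IF run_integ and deploy_stage THEN run_unit]; (15) [IF hdr_changed and compile_a THEN compile_c]. ⇒ new: run_unit, compile_c.
[5] (9) [IF run_unit THEN publish_ok]. ⇒ new: publish_ok.
[6] (12) [IF publish_ok and compile_c THEN tests_changed]. ⇒ new: tests_changed.
tests_changed first appears in round 6.

6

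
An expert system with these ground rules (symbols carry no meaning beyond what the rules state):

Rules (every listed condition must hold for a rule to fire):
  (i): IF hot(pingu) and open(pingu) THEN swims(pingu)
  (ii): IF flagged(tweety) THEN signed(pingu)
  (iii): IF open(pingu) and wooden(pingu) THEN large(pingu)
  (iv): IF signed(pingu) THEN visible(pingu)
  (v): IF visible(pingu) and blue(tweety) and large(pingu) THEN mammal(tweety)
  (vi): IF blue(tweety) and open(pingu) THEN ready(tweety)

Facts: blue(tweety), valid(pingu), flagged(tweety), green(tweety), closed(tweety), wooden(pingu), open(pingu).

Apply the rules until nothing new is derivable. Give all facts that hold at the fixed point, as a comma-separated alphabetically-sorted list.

Round 1 fires (ii), (iii), (vi), giving signed(pingu), large(pingu), ready(tweety).
Round 2 fires (iv), giving visible(pingu).
Round 3 fires (v), giving mammal(tweety).

blue(tweety), closed(tweety), flagged(tweety), green(tweety), large(pingu), mammal(tweety), open(pingu), ready(tweety), signed(pingu), valid(pingu), visible(pingu), wooden(pingu)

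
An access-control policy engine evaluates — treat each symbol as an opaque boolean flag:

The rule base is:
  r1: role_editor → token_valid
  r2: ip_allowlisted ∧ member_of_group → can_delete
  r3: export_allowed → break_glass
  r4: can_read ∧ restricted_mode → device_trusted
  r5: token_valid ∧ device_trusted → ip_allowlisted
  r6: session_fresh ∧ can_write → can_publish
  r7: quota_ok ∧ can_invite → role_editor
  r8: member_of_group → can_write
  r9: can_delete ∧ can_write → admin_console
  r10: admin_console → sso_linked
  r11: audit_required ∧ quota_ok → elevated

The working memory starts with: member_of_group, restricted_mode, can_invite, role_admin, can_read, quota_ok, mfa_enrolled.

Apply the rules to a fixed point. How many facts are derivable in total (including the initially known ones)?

15

[1] r4 [can_read ∧ restricted_mode → device_trusted]; r7 [quota_ok ∧ can_invite → role_editor]; r8 [member_of_group → can_write]. ⇒ new: device_trusted, role_editor, can_write.
[2] r1 [role_editor → token_valid]. ⇒ new: token_valid.
[3] r5 [token_valid ∧ device_trusted → ip_allowlisted]. ⇒ new: ip_allowlisted.
[4] r2 [ip_allowlisted ∧ member_of_group → can_delete]. ⇒ new: can_delete.
[5] r9 [can_delete ∧ can_write → admin_console]. ⇒ new: admin_console.
[6] r10 [admin_console → sso_linked]. ⇒ new: sso_linked.
Closure: {admin_console, can_delete, can_invite, can_read, can_write, device_trusted, ip_allowlisted, member_of_group, mfa_enrolled, quota_ok, restricted_mode, role_admin, role_editor, sso_linked, token_valid} — 15 facts.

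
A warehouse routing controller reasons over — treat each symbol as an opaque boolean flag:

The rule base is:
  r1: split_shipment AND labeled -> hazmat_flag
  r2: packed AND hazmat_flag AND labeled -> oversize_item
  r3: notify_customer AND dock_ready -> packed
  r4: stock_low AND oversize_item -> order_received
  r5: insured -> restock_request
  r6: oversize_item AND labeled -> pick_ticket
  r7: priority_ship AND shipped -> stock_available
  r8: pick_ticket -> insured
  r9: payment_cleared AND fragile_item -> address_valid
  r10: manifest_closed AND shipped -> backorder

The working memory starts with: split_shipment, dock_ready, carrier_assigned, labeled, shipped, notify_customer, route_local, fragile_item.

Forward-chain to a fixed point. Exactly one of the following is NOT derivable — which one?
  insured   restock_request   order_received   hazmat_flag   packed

order_received

Round 1: r1 [split_shipment AND labeled -> hazmat_flag]; r3 [notify_customer AND dock_ready -> packed]. New: hazmat_flag, packed.
Round 2: r2 [packed AND hazmat_flag AND labeled -> oversize_item]. New: oversize_item.
Round 3: r6 [oversize_item AND labeled -> pick_ticket]. New: pick_ticket.
Round 4: r8 [pick_ticket -> insured]. New: insured.
Round 5: r5 [insured -> restock_request]. New: restock_request.
Derived: insured (round 4), hazmat_flag (round 1), restock_request (round 5), packed (round 1). order_received never appears in any round.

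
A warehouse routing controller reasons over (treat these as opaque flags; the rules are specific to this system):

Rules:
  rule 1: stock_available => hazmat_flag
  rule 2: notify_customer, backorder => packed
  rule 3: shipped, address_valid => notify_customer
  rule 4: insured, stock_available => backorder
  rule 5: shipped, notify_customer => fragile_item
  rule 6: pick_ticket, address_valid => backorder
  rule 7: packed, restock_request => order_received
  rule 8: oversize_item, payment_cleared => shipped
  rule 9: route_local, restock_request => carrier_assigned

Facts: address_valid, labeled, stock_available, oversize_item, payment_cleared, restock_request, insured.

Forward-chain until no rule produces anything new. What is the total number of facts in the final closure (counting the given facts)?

Round 1: rule 1 [stock_available => hazmat_flag]; rule 4 [insured, stock_available => backorder]; rule 8 [oversize_item, payment_cleared => shipped]. New: hazmat_flag, backorder, shipped.
Round 2: rule 3 [shipped, address_valid => notify_customer]. New: notify_customer.
Round 3: rule 2 [notify_customer, backorder => packed]; rule 5 [shipped, notify_customer => fragile_item]. New: packed, fragile_item.
Round 4: rule 7 [packed, restock_request => order_received]. New: order_received.
Closure: {address_valid, backorder, fragile_item, hazmat_flag, insured, labeled, notify_customer, order_received, oversize_item, packed, payment_cleared, restock_request, shipped, stock_available} — 14 facts.

14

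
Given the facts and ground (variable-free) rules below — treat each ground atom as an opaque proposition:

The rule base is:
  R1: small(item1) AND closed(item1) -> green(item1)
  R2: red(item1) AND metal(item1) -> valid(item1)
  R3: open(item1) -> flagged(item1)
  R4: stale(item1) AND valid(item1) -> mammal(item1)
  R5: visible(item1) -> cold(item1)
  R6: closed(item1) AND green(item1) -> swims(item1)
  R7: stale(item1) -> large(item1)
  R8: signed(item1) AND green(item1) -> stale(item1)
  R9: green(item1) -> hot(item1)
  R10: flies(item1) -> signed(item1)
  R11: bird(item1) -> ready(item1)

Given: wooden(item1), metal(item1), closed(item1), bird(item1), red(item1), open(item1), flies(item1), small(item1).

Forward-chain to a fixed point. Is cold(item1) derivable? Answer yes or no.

[1] R1 [small(item1) AND closed(item1) -> green(item1)]; R2 [red(item1) AND metal(item1) -> valid(item1)]; R3 [open(item1) -> flagged(item1)]; R10 [flies(item1) -> signed(item1)]; R11 [bird(item1) -> ready(item1)]. ⇒ new: green(item1), valid(item1), flagged(item1), signed(item1), ready(item1).
[2] R6 [closed(item1) AND green(item1) -> swims(item1)]; R8 [signed(item1) AND green(item1) -> stale(item1)]; R9 [green(item1) -> hot(item1)]. ⇒ new: swims(item1), stale(item1), hot(item1).
[3] R4 [stale(item1) AND valid(item1) -> mammal(item1)]; R7 [stale(item1) -> large(item1)]. ⇒ new: mammal(item1), large(item1).
Fixed point reached. cold(item1) is concluded only by R5; R5 needs visible(item1) (never derived).

no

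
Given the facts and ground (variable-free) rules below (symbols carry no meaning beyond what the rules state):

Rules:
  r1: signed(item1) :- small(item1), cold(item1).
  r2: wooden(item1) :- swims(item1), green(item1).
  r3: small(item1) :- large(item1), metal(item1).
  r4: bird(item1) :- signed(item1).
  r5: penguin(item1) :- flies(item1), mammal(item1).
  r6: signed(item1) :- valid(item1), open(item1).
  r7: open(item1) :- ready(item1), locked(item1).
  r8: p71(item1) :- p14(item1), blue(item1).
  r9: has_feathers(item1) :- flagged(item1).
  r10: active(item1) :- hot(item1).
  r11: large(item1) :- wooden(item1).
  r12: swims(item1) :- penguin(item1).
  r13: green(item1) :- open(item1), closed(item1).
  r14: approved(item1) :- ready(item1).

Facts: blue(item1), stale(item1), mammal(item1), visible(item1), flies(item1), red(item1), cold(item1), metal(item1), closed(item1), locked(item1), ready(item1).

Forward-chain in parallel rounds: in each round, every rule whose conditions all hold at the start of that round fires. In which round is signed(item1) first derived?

Round 1 — r5, r7, r14, derive penguin(item1), open(item1), approved(item1).
Round 2 — r12, r13, derive swims(item1), green(item1).
Round 3 — r2, derive wooden(item1).
Round 4 — r11, derive large(item1).
Round 5 — r3, derive small(item1).
Round 6 — r1, derive signed(item1).
signed(item1) first appears in round 6.

6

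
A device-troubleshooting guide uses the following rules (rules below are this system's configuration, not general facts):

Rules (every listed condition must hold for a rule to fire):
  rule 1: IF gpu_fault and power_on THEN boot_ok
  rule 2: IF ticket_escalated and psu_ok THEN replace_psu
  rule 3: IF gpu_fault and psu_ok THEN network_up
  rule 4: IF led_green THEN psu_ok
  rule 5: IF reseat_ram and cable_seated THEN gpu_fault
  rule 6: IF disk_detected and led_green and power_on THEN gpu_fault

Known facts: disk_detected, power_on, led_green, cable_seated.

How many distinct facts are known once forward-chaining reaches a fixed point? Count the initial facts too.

8

Round 1 fires rule 4, rule 6, giving psu_ok, gpu_fault.
Round 2 fires rule 1, rule 3, giving boot_ok, network_up.
Closure: {boot_ok, cable_seated, disk_detected, gpu_fault, led_green, network_up, power_on, psu_ok} — 8 facts.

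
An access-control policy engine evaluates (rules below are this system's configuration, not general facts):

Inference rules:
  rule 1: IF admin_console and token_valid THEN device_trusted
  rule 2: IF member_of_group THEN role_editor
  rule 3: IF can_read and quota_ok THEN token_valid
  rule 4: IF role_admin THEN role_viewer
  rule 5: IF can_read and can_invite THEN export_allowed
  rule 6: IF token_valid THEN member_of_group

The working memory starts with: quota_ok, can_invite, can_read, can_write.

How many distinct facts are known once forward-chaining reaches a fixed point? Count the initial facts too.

8

Round 1 — rule 3, rule 5, derive token_valid, export_allowed.
Round 2 — rule 6, derive member_of_group.
Round 3 — rule 2, derive role_editor.
Closure: {can_invite, can_read, can_write, export_allowed, member_of_group, quota_ok, role_editor, token_valid} — 8 facts.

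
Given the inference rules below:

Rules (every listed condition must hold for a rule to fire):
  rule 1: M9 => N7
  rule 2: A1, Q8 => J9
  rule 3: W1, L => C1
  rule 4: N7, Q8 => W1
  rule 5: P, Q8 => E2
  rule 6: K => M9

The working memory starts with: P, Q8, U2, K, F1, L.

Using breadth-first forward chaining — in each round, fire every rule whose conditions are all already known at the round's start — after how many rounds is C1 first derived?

4

Round 1 fires rule 5, rule 6, giving E2, M9.
Round 2 fires rule 1, giving N7.
Round 3 fires rule 4, giving W1.
Round 4 fires rule 3, giving C1.
C1 first appears in round 4.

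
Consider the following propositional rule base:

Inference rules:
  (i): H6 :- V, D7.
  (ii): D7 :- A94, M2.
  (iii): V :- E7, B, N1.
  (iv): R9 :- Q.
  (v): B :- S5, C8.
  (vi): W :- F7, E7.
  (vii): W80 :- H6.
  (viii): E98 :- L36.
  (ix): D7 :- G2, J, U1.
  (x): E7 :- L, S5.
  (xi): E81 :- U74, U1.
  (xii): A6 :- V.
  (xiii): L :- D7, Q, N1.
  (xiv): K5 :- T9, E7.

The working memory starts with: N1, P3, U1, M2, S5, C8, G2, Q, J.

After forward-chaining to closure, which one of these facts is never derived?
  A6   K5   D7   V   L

K5

[1] (iv) [R9 :- Q.]; (v) [B :- S5, C8.]; (ix) [D7 :- G2, J, U1.]. ⇒ new: R9, B, D7.
[2] (xiii) [L :- D7, Q, N1.]. ⇒ new: L.
[3] (x) [E7 :- L, S5.]. ⇒ new: E7.
[4] (iii) [V :- E7, B, N1.]. ⇒ new: V.
[5] (i) [H6 :- V, D7.]; (xii) [A6 :- V.]. ⇒ new: H6, A6.
[6] (vii) [W80 :- H6.]. ⇒ new: W80.
Derived: D7 (round 1), L (round 2), V (round 4), A6 (round 5). K5 never appears in any round.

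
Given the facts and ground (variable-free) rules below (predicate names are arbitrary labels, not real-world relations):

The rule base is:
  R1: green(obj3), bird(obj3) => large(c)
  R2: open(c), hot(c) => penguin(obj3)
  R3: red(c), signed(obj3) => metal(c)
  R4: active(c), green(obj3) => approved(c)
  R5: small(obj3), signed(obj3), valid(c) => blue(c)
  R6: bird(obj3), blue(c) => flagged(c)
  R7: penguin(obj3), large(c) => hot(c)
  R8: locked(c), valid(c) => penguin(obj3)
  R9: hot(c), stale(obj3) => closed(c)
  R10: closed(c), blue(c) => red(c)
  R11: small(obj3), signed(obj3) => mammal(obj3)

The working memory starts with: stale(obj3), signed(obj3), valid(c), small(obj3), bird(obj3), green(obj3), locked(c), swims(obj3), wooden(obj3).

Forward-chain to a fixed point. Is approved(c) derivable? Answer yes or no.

no

Round 1 fires R1, R5, R8, R11, giving large(c), blue(c), penguin(obj3), mammal(obj3).
Round 2 fires R6, R7, giving flagged(c), hot(c).
Round 3 fires R9, giving closed(c).
Round 4 fires R10, giving red(c).
Round 5 fires R3, giving metal(c).
Fixed point reached. approved(c) is concluded only by R4; R4 needs active(c) (never derived).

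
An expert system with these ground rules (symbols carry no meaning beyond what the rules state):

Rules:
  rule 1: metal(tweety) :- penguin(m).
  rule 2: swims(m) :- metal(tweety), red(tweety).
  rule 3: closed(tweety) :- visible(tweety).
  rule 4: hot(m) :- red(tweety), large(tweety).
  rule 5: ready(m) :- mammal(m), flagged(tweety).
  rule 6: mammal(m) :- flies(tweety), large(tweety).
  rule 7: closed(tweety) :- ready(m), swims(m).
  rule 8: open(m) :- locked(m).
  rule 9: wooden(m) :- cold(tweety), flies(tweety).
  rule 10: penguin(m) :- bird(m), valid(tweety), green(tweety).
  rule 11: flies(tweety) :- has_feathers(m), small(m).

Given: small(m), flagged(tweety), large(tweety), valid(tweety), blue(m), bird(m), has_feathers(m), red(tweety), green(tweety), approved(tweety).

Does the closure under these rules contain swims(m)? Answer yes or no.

Round 1 — rule 4, rule 10, rule 11, derive hot(m), penguin(m), flies(tweety).
Round 2 — rule 1, rule 6, derive metal(tweety), mammal(m).
Round 3 — rule 2, rule 5, derive swims(m), ready(m).
Round 4 — rule 7, derive closed(tweety).
swims(m) appears in round 3, so it is derivable.

yes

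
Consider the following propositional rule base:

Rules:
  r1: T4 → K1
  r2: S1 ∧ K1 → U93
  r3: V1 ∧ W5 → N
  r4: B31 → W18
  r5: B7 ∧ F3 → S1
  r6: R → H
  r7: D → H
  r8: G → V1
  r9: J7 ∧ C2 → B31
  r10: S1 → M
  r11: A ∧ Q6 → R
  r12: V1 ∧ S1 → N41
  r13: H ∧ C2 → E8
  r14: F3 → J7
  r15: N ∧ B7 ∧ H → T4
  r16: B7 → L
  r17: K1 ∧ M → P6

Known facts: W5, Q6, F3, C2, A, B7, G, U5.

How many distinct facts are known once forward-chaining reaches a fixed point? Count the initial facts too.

Round 1: r5 [B7 ∧ F3 → S1]; r8 [G → V1]; r11 [A ∧ Q6 → R]; r14 [F3 → J7]; r16 [B7 → L]. Adds S1, V1, R, J7, L.
Round 2: r3 [V1 ∧ W5 → N]; r6 [R → H]; r9 [J7 ∧ C2 → B31]; r10 [S1 → M]; r12 [V1 ∧ S1 → N41]. Adds N, H, B31, M, N41.
Round 3: r4 [B31 → W18]; r13 [H ∧ C2 → E8]; r15 [N ∧ B7 ∧ H → T4]. Adds W18, E8, T4.
Round 4: r1 [T4 → K1]. Adds K1.
Round 5: r2 [S1 ∧ K1 → U93]; r17 [K1 ∧ M → P6]. Adds U93, P6.
Closure: {A, B31, B7, C2, E8, F3, G, H, J7, K1, L, M, N, N41, P6, Q6, R, S1, T4, U5, U93, V1, W18, W5} — 24 facts.

24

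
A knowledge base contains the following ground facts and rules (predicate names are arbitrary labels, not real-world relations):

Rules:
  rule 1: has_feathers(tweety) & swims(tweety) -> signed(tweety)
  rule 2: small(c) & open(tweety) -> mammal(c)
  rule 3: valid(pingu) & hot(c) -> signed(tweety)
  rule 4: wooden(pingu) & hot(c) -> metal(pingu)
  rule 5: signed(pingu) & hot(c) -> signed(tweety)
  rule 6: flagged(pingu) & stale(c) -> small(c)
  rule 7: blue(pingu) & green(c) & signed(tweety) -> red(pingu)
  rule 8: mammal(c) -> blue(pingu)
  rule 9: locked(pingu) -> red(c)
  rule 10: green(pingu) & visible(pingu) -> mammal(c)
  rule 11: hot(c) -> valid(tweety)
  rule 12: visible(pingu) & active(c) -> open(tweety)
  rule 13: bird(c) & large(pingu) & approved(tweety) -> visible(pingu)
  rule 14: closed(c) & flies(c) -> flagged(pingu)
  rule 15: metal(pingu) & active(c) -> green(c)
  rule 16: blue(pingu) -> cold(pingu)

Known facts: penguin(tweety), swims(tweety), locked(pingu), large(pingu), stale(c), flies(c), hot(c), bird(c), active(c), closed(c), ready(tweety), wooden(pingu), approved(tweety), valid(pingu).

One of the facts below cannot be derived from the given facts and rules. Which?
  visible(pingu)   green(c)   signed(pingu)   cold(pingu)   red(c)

signed(pingu)

Round 1 — rule 3, rule 4, rule 9, rule 11, rule 13, rule 14, derive signed(tweety), metal(pingu), red(c), valid(tweety), visible(pingu), flagged(pingu).
Round 2 — rule 6, rule 12, rule 15, derive small(c), open(tweety), green(c).
Round 3 — rule 2, derive mammal(c).
Round 4 — rule 8, derive blue(pingu).
Round 5 — rule 7, rule 16, derive red(pingu), cold(pingu).
Derived: red(c) (round 1), visible(pingu) (round 1), cold(pingu) (round 5), green(c) (round 2). signed(pingu) never appears in any round.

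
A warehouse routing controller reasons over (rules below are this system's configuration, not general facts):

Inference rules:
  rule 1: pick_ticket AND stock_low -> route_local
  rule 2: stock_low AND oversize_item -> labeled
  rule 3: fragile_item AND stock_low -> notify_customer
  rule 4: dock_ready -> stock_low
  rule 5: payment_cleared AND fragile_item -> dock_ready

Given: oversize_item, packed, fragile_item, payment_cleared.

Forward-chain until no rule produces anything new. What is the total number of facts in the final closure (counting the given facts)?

8

Round 1 fires rule 5, giving dock_ready.
Round 2 fires rule 4, giving stock_low.
Round 3 fires rule 2, rule 3, giving labeled, notify_customer.
Closure: {dock_ready, fragile_item, labeled, notify_customer, oversize_item, packed, payment_cleared, stock_low} — 8 facts.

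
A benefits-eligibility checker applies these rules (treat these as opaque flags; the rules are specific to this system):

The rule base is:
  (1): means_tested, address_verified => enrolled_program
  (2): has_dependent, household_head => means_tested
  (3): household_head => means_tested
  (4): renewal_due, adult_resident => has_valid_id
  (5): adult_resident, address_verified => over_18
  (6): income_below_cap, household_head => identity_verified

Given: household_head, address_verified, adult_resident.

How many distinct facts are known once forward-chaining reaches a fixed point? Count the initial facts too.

Round 1: (3) [household_head => means_tested]; (5) [adult_resident, address_verified => over_18]. Adds means_tested, over_18.
Round 2: (1) [means_tested, address_verified => enrolled_program]. Adds enrolled_program.
Closure: {address_verified, adult_resident, enrolled_program, household_head, means_tested, over_18} — 6 facts.

6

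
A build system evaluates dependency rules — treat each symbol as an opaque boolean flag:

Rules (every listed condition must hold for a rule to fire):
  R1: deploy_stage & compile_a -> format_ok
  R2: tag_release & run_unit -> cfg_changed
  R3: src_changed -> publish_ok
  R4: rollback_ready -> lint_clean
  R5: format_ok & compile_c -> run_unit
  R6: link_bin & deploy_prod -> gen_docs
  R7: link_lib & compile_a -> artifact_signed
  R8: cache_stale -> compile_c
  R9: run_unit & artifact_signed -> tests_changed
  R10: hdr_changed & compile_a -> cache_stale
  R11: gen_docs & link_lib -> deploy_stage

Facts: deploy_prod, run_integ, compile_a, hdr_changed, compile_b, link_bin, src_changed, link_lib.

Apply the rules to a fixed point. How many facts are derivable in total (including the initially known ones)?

[1] R3 [src_changed -> publish_ok]; R6 [link_bin & deploy_prod -> gen_docs]; R7 [link_lib & compile_a -> artifact_signed]; R10 [hdr_changed & compile_a -> cache_stale]. ⇒ new: publish_ok, gen_docs, artifact_signed, cache_stale.
[2] R8 [cache_stale -> compile_c]; R11 [gen_docs & link_lib -> deploy_stage]. ⇒ new: compile_c, deploy_stage.
[3] R1 [deploy_stage & compile_a -> format_ok]. ⇒ new: format_ok.
[4] R5 [format_ok & compile_c -> run_unit]. ⇒ new: run_unit.
[5] R9 [run_unit & artifact_signed -> tests_changed]. ⇒ new: tests_changed.
Closure: {artifact_signed, cache_stale, compile_a, compile_b, compile_c, deploy_prod, deploy_stage, format_ok, gen_docs, hdr_changed, link_bin, link_lib, publish_ok, run_integ, run_unit, src_changed, tests_changed} — 17 facts.

17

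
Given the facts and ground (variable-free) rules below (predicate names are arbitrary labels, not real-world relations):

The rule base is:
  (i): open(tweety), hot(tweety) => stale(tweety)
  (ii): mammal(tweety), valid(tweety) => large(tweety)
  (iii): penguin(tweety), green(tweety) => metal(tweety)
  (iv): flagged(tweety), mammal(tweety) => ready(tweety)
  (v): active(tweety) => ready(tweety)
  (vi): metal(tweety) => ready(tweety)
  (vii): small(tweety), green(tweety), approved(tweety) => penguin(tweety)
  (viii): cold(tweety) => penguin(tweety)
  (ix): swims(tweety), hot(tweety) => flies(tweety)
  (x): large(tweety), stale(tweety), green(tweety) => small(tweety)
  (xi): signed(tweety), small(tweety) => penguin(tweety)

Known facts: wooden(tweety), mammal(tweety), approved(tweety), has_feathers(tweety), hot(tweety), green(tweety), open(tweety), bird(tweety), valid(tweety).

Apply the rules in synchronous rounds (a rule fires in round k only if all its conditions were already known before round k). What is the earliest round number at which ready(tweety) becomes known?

Round 1 fires (i), (ii), giving stale(tweety), large(tweety).
Round 2 fires (x), giving small(tweety).
Round 3 fires (vii), giving penguin(tweety).
Round 4 fires (iii), giving metal(tweety).
Round 5 fires (vi), giving ready(tweety).
ready(tweety) first appears in round 5.

5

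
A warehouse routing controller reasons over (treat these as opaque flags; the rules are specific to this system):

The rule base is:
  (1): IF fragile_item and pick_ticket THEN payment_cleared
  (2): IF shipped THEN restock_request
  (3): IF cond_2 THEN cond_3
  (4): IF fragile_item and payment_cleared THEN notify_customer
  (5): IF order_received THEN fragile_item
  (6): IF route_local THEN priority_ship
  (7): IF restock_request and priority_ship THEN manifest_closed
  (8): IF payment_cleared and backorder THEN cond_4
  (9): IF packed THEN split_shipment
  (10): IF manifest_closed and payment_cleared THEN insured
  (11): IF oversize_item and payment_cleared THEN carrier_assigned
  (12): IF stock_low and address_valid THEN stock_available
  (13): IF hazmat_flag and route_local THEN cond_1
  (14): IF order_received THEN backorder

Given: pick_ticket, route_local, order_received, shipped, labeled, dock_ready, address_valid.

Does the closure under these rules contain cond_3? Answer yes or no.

no

[1] (2) [IF shipped THEN restock_request]; (5) [IF order_received THEN fragile_item]; (6) [IF route_local THEN priority_ship]; (14) [IF order_received THEN backorder]. ⇒ new: restock_request, fragile_item, priority_ship, backorder.
[2] (1) [IF fragile_item and pick_ticket THEN payment_cleared]; (7) [IF restock_request and priority_ship THEN manifest_closed]. ⇒ new: payment_cleared, manifest_closed.
[3] (4) [IF fragile_item and payment_cleared THEN notify_customer]; (8) [IF payment_cleared and backorder THEN cond_4]; (10) [IF manifest_closed and payment_cleared THEN insured]. ⇒ new: notify_customer, cond_4, insured.
Fixed point reached. cond_3 is concluded only by (3); (3) needs cond_2 (never derived).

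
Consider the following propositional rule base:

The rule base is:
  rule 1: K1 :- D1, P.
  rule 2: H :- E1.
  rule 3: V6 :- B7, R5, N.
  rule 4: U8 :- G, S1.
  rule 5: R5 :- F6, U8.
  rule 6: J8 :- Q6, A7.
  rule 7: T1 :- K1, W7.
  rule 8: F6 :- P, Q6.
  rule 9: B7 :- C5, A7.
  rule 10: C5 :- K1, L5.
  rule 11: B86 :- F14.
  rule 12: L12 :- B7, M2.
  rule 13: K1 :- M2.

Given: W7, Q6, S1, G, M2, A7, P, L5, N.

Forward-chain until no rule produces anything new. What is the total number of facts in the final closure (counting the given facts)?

[1] rule 4 [U8 :- G, S1.]; rule 6 [J8 :- Q6, A7.]; rule 8 [F6 :- P, Q6.]; rule 13 [K1 :- M2.]. ⇒ new: U8, J8, F6, K1.
[2] rule 5 [R5 :- F6, U8.]; rule 7 [T1 :- K1, W7.]; rule 10 [C5 :- K1, L5.]. ⇒ new: R5, T1, C5.
[3] rule 9 [B7 :- C5, A7.]. ⇒ new: B7.
[4] rule 3 [V6 :- B7, R5, N.]; rule 12 [L12 :- B7, M2.]. ⇒ new: V6, L12.
Closure: {A7, B7, C5, F6, G, J8, K1, L12, L5, M2, N, P, Q6, R5, S1, T1, U8, V6, W7} — 19 facts.

19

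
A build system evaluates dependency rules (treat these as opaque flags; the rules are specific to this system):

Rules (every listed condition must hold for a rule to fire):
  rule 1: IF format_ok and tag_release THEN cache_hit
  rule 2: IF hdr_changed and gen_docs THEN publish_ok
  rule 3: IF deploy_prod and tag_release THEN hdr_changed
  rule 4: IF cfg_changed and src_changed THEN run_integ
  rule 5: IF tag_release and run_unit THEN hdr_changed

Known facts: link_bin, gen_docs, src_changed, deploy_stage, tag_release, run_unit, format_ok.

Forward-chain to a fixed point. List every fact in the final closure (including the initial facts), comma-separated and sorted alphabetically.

Round 1: rule 1 [IF format_ok and tag_release THEN cache_hit]; rule 5 [IF tag_release and run_unit THEN hdr_changed]. New: cache_hit, hdr_changed.
Round 2: rule 2 [IF hdr_changed and gen_docs THEN publish_ok]. New: publish_ok.

cache_hit, deploy_stage, format_ok, gen_docs, hdr_changed, link_bin, publish_ok, run_unit, src_changed, tag_release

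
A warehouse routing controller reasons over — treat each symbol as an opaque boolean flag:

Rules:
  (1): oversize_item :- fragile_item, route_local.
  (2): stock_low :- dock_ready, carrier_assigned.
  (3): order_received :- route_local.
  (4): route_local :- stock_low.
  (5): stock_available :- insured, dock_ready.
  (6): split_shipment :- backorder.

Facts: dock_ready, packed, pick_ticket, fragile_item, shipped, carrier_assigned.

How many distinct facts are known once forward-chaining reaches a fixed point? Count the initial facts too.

10

Round 1 fires (2), giving stock_low.
Round 2 fires (4), giving route_local.
Round 3 fires (1), (3), giving oversize_item, order_received.
Closure: {carrier_assigned, dock_ready, fragile_item, order_received, oversize_item, packed, pick_ticket, route_local, shipped, stock_low} — 10 facts.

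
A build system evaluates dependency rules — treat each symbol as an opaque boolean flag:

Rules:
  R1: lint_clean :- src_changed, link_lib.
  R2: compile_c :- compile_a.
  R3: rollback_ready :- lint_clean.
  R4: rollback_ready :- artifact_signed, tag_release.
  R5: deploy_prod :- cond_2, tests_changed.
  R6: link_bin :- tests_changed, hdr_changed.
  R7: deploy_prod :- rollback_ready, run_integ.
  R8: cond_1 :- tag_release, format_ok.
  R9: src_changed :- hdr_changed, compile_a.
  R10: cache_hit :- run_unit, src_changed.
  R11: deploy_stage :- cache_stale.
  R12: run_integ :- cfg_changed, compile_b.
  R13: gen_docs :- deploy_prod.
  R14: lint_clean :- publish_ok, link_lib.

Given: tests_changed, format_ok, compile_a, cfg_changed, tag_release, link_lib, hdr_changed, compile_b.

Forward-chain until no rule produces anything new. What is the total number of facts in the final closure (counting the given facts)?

Round 1: R2 [compile_c :- compile_a.]; R6 [link_bin :- tests_changed, hdr_changed.]; R8 [cond_1 :- tag_release, format_ok.]; R9 [src_changed :- hdr_changed, compile_a.]; R12 [run_integ :- cfg_changed, compile_b.]. Adds compile_c, link_bin, cond_1, src_changed, run_integ.
Round 2: R1 [lint_clean :- src_changed, link_lib.]. Adds lint_clean.
Round 3: R3 [rollback_ready :- lint_clean.]. Adds rollback_ready.
Round 4: R7 [deploy_prod :- rollback_ready, run_integ.]. Adds deploy_prod.
Round 5: R13 [gen_docs :- deploy_prod.]. Adds gen_docs.
Closure: {cfg_changed, compile_a, compile_b, compile_c, cond_1, deploy_prod, format_ok, gen_docs, hdr_changed, link_bin, link_lib, lint_clean, rollback_ready, run_integ, src_changed, tag_release, tests_changed} — 17 facts.

17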